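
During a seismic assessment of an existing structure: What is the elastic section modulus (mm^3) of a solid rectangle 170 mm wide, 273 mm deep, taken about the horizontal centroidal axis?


S = b * h^2 / 6
= 170 * 273^2 / 6
= 170 * 74529 / 6
= 2111655.0 mm^3

2111655.0 mm^3


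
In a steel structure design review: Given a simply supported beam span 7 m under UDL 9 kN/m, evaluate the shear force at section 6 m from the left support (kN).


R_A = w * L / 2 = 9 * 7 / 2 = 31.5 kN
V(x) = R_A - w * x = 31.5 - 9 * 6
= -22.5 kN

-22.5 kN


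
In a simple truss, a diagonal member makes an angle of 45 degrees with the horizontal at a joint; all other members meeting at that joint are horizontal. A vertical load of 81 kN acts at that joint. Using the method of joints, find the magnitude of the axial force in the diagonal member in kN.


At the joint, only the diagonal has a vertical component, so vertical equilibrium gives:
F * sin(45) = 81
F = 81 / sin(45)
= 81 / 0.707107
= 114.55 kN

114.55 kN


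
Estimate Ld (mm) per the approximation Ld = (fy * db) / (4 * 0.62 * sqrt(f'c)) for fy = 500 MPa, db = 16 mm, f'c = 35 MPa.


Ld = (fy * db) / (4 * 0.62 * sqrt(f'c))
= (500 * 16) / (4 * 0.62 * sqrt(35))
= 8000 / 14.6719
= 545.26 mm

545.26 mm


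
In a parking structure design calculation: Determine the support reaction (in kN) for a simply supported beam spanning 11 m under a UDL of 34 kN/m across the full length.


Total load = w * L = 34 * 11 = 374 kN
By symmetry, each reaction R = total / 2 = 374 / 2 = 187.0 kN

187.0 kN


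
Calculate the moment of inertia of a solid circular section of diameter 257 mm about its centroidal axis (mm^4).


r = d / 2 = 257 / 2 = 128.5 mm
I = pi * r^4 / 4 = pi * 128.5^4 / 4
= 214142265.05 mm^4

214142265.05 mm^4


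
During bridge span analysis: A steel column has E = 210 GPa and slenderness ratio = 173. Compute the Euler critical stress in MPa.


sigma_cr = pi^2 * E / lambda^2
= 9.8696 * 210000.0 / 173^2
= 9.8696 * 210000.0 / 29929
= 69.2511 MPa

69.2511 MPa


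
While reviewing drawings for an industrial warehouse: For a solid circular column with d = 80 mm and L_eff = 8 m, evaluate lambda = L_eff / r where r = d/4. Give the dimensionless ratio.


Radius of gyration r = d / 4 = 80 / 4 = 20.0 mm
L_eff = 8000.0 mm
Slenderness ratio = L / r = 8000.0 / 20.0 = 400.0 (dimensionless)

400.0 (dimensionless)


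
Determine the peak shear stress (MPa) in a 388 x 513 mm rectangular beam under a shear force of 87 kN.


A = b * h = 388 * 513 = 199044 mm^2
V = 87 kN = 87000.0 N
tau_max = 1.5 * V / A = 1.5 * 87000.0 / 199044
= 0.6556 MPa

0.6556 MPa


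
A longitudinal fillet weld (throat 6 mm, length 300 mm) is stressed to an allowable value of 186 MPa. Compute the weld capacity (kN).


Strength = throat * length * allowable stress
= 6 * 300 * 186 N
= 334800 N
= 334.8 kN

334.8 kN


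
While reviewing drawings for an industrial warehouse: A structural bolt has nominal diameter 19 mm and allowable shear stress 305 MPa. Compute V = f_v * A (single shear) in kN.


A = pi * d^2 / 4 = pi * 19^2 / 4 = 283.5287 mm^2
V = f_v * A / 1000 = 305 * 283.5287 / 1000
= 86.4763 kN

86.4763 kN


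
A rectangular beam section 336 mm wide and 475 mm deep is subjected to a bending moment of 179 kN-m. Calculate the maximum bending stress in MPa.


I = b * h^3 / 12 = 336 * 475^3 / 12 = 3000812500.0 mm^4
y = h / 2 = 475 / 2 = 237.5 mm
M = 179 kN-m = 179000000.0 N-mm
sigma = M * y / I = 179000000.0 * 237.5 / 3000812500.0
= 14.17 MPa

14.17 MPa


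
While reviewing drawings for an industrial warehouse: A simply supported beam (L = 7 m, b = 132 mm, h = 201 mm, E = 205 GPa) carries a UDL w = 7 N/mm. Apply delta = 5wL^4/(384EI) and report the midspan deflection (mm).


I = 132 * 201^3 / 12 = 89326611.0 mm^4
L = 7000.0 mm, w = 7 N/mm, E = 205000.0 MPa
delta = 5 * w * L^4 / (384 * E * I)
= 5 * 7 * 7000.0^4 / (384 * 205000.0 * 89326611.0)
= 11.9507 mm

11.9507 mm


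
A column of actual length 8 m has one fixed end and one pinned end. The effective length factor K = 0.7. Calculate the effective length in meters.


L_eff = K * L
= 0.7 * 8
= 5.6 m

5.6 m


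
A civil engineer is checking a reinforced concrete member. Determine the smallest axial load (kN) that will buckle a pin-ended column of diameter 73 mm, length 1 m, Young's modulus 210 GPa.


I = pi * d^4 / 64 = 1393995.4 mm^4
L = 1000.0 mm
P_cr = pi^2 * E * I / L^2
= 9.8696 * 210000.0 * 1393995.4 / 1000.0^2
= 2889218.45 N = 2889.2184 kN

2889.2184 kN


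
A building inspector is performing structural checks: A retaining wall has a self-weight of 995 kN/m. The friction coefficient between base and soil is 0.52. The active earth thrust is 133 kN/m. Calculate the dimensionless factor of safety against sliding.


Resisting force = mu * W = 0.52 * 995 = 517.4 kN/m
FOS = Resisting / Driving = 517.4 / 133
= 3.8902 (dimensionless)

3.8902 (dimensionless)


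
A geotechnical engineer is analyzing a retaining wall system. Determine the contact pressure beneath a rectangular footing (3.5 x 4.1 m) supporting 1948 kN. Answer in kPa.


A = 3.5 * 4.1 = 14.35 m^2
q = P / A = 1948 / 14.35
= 135.7491 kPa

135.7491 kPa


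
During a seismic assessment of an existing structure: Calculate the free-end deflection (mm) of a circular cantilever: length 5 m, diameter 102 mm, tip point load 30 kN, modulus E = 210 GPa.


I = pi * d^4 / 64 = pi * 102^4 / 64 = 5313376.44 mm^4
L = 5000.0 mm, P = 30000.0 N, E = 210000.0 MPa
delta = P * L^3 / (3 * E * I)
= 30000.0 * 5000.0^3 / (3 * 210000.0 * 5313376.44)
= 1120.2634 mm

1120.2634 mm


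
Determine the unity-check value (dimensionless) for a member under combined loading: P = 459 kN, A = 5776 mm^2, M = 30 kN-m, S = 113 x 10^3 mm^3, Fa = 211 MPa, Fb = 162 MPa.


f_a = P / A = 459000.0 / 5776 = 79.4668 MPa
f_b = M / S = 30000000.0 / 113000.0 = 265.4867 MPa
Ratio = f_a / Fa + f_b / Fb
= 79.4668 / 211 + 265.4867 / 162
= 2.0154 (dimensionless)

2.0154 (dimensionless)


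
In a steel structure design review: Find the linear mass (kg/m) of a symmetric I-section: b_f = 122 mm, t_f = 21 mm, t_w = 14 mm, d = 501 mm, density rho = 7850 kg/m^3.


A_flanges = 2 * 122 * 21 = 5124 mm^2
A_web = (501 - 2 * 21) * 14 = 6426 mm^2
A_total = 5124 + 6426 = 11550 mm^2 = 0.011550 m^2
Weight = rho * A = 7850 * 0.011550 = 90.6675 kg/m

90.6675 kg/m


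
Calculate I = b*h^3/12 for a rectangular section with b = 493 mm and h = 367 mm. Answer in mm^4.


I = b * h^3 / 12
= 493 * 367^3 / 12
= 493 * 49430863 / 12
= 2030784621.58 mm^4

2030784621.58 mm^4


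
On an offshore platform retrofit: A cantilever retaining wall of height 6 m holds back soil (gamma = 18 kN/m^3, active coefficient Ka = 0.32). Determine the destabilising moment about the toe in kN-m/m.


Pa = 0.5 * Ka * gamma * H^2
= 0.5 * 0.32 * 18 * 6^2
= 103.68 kN/m
Arm = H / 3 = 6 / 3 = 2.0 m
Mo = Pa * arm = Pa * H / 3 = 103.68 * 6 / 3 = 207.36 kN-m/m

207.36 kN-m/m


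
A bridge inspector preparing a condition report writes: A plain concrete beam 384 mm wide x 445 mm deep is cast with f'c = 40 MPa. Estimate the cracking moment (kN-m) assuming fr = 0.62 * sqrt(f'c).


fr = 0.62 * sqrt(40) = 0.62 * 6.3246 = 3.9212 MPa
I = 384 * 445^3 / 12 = 2819876000.0 mm^4
y_t = 222.5 mm
M_cr = fr * I / y_t = 3.9212 * 2819876000.0 / 222.5 N-mm
= 49.696 kN-m

49.696 kN-m


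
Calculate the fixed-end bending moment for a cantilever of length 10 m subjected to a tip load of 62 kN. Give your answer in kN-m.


For a cantilever with a point load at the free end:
M_max = P * L = 62 * 10 = 620 kN-m

620 kN-m


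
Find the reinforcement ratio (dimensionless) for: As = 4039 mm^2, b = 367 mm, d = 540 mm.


rho = As / (b * d)
= 4039 / (367 * 540)
= 4039 / 198180
= 0.02038 (dimensionless)

0.02038 (dimensionless)


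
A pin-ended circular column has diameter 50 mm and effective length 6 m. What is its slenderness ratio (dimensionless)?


Radius of gyration r = d / 4 = 50 / 4 = 12.5 mm
L_eff = 6000.0 mm
Slenderness ratio = L / r = 6000.0 / 12.5 = 480.0 (dimensionless)

480.0 (dimensionless)


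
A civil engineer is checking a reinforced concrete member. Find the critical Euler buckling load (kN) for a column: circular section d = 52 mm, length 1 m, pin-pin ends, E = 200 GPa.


I = pi * d^4 / 64 = 358908.11 mm^4
L = 1000.0 mm
P_cr = pi^2 * E * I / L^2
= 9.8696 * 200000.0 * 358908.11 / 1000.0^2
= 708456.21 N = 708.4562 kN

708.4562 kN


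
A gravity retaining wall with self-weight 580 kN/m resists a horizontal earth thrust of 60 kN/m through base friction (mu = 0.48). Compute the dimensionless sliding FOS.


Resisting force = mu * W = 0.48 * 580 = 278.4 kN/m
FOS = Resisting / Driving = 278.4 / 60
= 4.64 (dimensionless)

4.64 (dimensionless)


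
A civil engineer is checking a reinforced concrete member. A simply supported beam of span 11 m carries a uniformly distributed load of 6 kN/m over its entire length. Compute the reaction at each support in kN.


Total load = w * L = 6 * 11 = 66 kN
By symmetry, each reaction R = total / 2 = 66 / 2 = 33.0 kN

33.0 kN


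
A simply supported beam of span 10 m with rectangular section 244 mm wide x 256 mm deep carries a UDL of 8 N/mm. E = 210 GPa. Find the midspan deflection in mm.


I = 244 * 256^3 / 12 = 341136725.33 mm^4
L = 10000.0 mm, w = 8 N/mm, E = 210000.0 MPa
delta = 5 * w * L^4 / (384 * E * I)
= 5 * 8 * 10000.0^4 / (384 * 210000.0 * 341136725.33)
= 14.5406 mm

14.5406 mm


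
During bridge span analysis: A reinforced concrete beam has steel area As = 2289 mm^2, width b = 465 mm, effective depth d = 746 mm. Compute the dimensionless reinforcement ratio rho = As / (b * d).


rho = As / (b * d)
= 2289 / (465 * 746)
= 2289 / 346890
= 0.006599 (dimensionless)

0.006599 (dimensionless)


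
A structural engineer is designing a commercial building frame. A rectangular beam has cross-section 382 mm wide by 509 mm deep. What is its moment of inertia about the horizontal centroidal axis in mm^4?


I = b * h^3 / 12
= 382 * 509^3 / 12
= 382 * 131872229 / 12
= 4197932623.17 mm^4

4197932623.17 mm^4


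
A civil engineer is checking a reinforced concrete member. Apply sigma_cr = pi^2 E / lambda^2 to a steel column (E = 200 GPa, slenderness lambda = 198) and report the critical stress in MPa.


sigma_cr = pi^2 * E / lambda^2
= 9.8696 * 200000.0 / 198^2
= 9.8696 * 200000.0 / 39204
= 50.35 MPa

50.35 MPa


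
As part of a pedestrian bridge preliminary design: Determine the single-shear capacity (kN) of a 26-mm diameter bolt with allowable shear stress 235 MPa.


A = pi * d^2 / 4 = pi * 26^2 / 4 = 530.9292 mm^2
V = f_v * A / 1000 = 235 * 530.9292 / 1000
= 124.7684 kN

124.7684 kN


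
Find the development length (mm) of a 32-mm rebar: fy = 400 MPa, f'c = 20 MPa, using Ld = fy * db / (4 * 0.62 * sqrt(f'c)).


Ld = (fy * db) / (4 * 0.62 * sqrt(f'c))
= (400 * 32) / (4 * 0.62 * sqrt(20))
= 12800 / 11.0909
= 1154.1 mm

1154.1 mm


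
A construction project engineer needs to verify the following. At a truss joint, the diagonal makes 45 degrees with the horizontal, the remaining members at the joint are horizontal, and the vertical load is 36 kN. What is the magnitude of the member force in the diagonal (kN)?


At the joint, only the diagonal has a vertical component, so vertical equilibrium gives:
F * sin(45) = 36
F = 36 / sin(45)
= 36 / 0.707107
= 50.91 kN

50.91 kN


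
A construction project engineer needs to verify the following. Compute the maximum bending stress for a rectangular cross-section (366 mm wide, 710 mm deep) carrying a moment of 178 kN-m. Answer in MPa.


I = b * h^3 / 12 = 366 * 710^3 / 12 = 10916285500.0 mm^4
y = h / 2 = 710 / 2 = 355.0 mm
M = 178 kN-m = 178000000.0 N-mm
sigma = M * y / I = 178000000.0 * 355.0 / 10916285500.0
= 5.79 MPa

5.79 MPa


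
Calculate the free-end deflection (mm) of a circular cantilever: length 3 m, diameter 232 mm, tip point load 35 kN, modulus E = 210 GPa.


I = pi * d^4 / 64 = pi * 232^4 / 64 = 142207282.79 mm^4
L = 3000.0 mm, P = 35000.0 N, E = 210000.0 MPa
delta = P * L^3 / (3 * E * I)
= 35000.0 * 3000.0^3 / (3 * 210000.0 * 142207282.79)
= 10.548 mm

10.548 mm


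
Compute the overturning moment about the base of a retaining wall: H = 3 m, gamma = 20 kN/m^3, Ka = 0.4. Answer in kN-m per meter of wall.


Pa = 0.5 * Ka * gamma * H^2
= 0.5 * 0.4 * 20 * 3^2
= 36.0 kN/m
Arm = H / 3 = 3 / 3 = 1.0 m
Mo = Pa * arm = Pa * H / 3 = 36.0 * 3 / 3 = 36.0 kN-m/m

36.0 kN-m/m


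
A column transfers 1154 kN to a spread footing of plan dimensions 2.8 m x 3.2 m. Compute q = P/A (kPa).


A = 2.8 * 3.2 = 8.96 m^2
q = P / A = 1154 / 8.96
= 128.7946 kPa

128.7946 kPa


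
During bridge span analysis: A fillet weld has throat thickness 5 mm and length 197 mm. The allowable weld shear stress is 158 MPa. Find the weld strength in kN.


Strength = throat * length * allowable stress
= 5 * 197 * 158 N
= 155630 N
= 155.63 kN

155.63 kN


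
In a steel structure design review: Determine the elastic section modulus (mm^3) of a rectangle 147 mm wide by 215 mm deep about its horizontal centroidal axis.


S = b * h^2 / 6
= 147 * 215^2 / 6
= 147 * 46225 / 6
= 1132512.5 mm^3

1132512.5 mm^3


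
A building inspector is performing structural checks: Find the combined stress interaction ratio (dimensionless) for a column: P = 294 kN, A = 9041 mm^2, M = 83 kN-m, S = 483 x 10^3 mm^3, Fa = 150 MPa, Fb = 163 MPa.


f_a = P / A = 294000.0 / 9041 = 32.5185 MPa
f_b = M / S = 83000000.0 / 483000.0 = 171.8427 MPa
Ratio = f_a / Fa + f_b / Fb
= 32.5185 / 150 + 171.8427 / 163
= 1.271 (dimensionless)

1.271 (dimensionless)


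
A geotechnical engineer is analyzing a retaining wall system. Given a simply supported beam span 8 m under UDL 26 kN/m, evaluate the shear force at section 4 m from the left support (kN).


R_A = w * L / 2 = 26 * 8 / 2 = 104.0 kN
V(x) = R_A - w * x = 104.0 - 26 * 4
= 0.0 kN

0.0 kN


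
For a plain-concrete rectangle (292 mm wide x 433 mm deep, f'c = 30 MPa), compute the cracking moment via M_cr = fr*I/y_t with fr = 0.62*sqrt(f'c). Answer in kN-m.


fr = 0.62 * sqrt(30) = 0.62 * 5.4772 = 3.3959 MPa
I = 292 * 433^3 / 12 = 1975446600.33 mm^4
y_t = 216.5 mm
M_cr = fr * I / y_t = 3.3959 * 1975446600.33 / 216.5 N-mm
= 30.9856 kN-m

30.9856 kN-m


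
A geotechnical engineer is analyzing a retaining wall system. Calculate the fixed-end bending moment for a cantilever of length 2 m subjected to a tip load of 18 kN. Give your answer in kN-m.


For a cantilever with a point load at the free end:
M_max = P * L = 18 * 2 = 36 kN-m

36 kN-m


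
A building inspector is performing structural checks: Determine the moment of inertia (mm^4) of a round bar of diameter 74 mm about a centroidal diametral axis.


r = d / 2 = 74 / 2 = 37.0 mm
I = pi * r^4 / 4 = pi * 37.0^4 / 4
= 1471962.61 mm^4

1471962.61 mm^4


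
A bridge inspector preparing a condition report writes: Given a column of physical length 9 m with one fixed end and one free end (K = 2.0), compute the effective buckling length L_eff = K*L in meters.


L_eff = K * L
= 2.0 * 9
= 18.0 m

18.0 m


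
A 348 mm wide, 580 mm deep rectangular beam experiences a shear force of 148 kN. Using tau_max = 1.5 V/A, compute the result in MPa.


A = b * h = 348 * 580 = 201840 mm^2
V = 148 kN = 148000.0 N
tau_max = 1.5 * V / A = 1.5 * 148000.0 / 201840
= 1.0999 MPa

1.0999 MPa


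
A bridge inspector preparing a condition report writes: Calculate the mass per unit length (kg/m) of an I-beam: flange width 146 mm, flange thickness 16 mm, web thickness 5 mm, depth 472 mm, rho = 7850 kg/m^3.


A_flanges = 2 * 146 * 16 = 4672 mm^2
A_web = (472 - 2 * 16) * 5 = 2200 mm^2
A_total = 4672 + 2200 = 6872 mm^2 = 0.006872 m^2
Weight = rho * A = 7850 * 0.006872 = 53.9452 kg/m

53.9452 kg/m


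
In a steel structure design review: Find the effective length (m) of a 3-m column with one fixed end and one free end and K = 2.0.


L_eff = K * L
= 2.0 * 3
= 6.0 m

6.0 m


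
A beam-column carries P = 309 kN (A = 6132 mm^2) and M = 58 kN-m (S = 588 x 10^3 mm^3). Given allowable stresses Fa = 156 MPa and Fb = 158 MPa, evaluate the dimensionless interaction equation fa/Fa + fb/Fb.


f_a = P / A = 309000.0 / 6132 = 50.3914 MPa
f_b = M / S = 58000000.0 / 588000.0 = 98.6395 MPa
Ratio = f_a / Fa + f_b / Fb
= 50.3914 / 156 + 98.6395 / 158
= 0.9473 (dimensionless)

0.9473 (dimensionless)


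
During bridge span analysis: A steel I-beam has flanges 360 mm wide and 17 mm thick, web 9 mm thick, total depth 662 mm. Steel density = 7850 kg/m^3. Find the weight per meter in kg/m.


A_flanges = 2 * 360 * 17 = 12240 mm^2
A_web = (662 - 2 * 17) * 9 = 5652 mm^2
A_total = 12240 + 5652 = 17892 mm^2 = 0.017892 m^2
Weight = rho * A = 7850 * 0.017892 = 140.4522 kg/m

140.4522 kg/m


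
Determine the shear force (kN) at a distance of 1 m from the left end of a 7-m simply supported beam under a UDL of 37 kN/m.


R_A = w * L / 2 = 37 * 7 / 2 = 129.5 kN
V(x) = R_A - w * x = 129.5 - 37 * 1
= 92.5 kN

92.5 kN


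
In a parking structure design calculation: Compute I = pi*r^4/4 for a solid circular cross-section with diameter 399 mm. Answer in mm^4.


r = d / 2 = 399 / 2 = 199.5 mm
I = pi * r^4 / 4 = pi * 199.5^4 / 4
= 1244117736.22 mm^4

1244117736.22 mm^4


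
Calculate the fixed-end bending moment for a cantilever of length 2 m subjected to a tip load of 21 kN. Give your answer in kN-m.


For a cantilever with a point load at the free end:
M_max = P * L = 21 * 2 = 42 kN-m

42 kN-m


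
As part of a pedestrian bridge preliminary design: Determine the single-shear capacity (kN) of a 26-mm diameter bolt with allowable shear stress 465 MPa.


A = pi * d^2 / 4 = pi * 26^2 / 4 = 530.9292 mm^2
V = f_v * A / 1000 = 465 * 530.9292 / 1000
= 246.8821 kN

246.8821 kN


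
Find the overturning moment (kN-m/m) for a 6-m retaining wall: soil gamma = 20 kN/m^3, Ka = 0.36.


Pa = 0.5 * Ka * gamma * H^2
= 0.5 * 0.36 * 20 * 6^2
= 129.6 kN/m
Arm = H / 3 = 6 / 3 = 2.0 m
Mo = Pa * arm = Pa * H / 3 = 129.6 * 6 / 3 = 259.2 kN-m/m

259.2 kN-m/m


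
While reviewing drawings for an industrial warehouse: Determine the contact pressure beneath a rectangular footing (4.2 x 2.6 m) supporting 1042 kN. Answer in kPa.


A = 4.2 * 2.6 = 10.92 m^2
q = P / A = 1042 / 10.92
= 95.4212 kPa

95.4212 kPa


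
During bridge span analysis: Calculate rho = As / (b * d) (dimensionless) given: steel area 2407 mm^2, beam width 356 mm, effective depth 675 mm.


rho = As / (b * d)
= 2407 / (356 * 675)
= 2407 / 240300
= 0.010017 (dimensionless)

0.010017 (dimensionless)


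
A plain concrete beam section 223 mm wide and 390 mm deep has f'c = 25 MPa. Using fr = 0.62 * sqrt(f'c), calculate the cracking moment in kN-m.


fr = 0.62 * sqrt(25) = 0.62 * 5.0 = 3.1 MPa
I = 223 * 390^3 / 12 = 1102344750.0 mm^4
y_t = 195.0 mm
M_cr = fr * I / y_t = 3.1 * 1102344750.0 / 195.0 N-mm
= 17.5245 kN-m

17.5245 kN-m


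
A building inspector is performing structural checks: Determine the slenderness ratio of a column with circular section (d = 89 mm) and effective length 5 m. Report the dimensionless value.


Radius of gyration r = d / 4 = 89 / 4 = 22.25 mm
L_eff = 5000.0 mm
Slenderness ratio = L / r = 5000.0 / 22.25 = 224.72 (dimensionless)

224.72 (dimensionless)


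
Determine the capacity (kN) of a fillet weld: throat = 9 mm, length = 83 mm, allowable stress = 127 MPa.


Strength = throat * length * allowable stress
= 9 * 83 * 127 N
= 94869 N
= 94.87 kN

94.87 kN


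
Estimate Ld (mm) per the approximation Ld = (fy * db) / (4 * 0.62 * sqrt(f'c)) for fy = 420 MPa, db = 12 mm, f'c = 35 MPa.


Ld = (fy * db) / (4 * 0.62 * sqrt(f'c))
= (420 * 12) / (4 * 0.62 * sqrt(35))
= 5040 / 14.6719
= 343.51 mm

343.51 mm


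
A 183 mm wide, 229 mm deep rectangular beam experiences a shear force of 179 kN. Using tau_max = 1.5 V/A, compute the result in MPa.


A = b * h = 183 * 229 = 41907 mm^2
V = 179 kN = 179000.0 N
tau_max = 1.5 * V / A = 1.5 * 179000.0 / 41907
= 6.407 MPa

6.407 MPa


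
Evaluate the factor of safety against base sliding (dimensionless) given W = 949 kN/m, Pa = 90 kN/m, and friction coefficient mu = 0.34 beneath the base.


Resisting force = mu * W = 0.34 * 949 = 322.66 kN/m
FOS = Resisting / Driving = 322.66 / 90
= 3.5851 (dimensionless)

3.5851 (dimensionless)


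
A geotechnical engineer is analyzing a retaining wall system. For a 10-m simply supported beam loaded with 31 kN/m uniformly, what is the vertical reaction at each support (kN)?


Total load = w * L = 31 * 10 = 310 kN
By symmetry, each reaction R = total / 2 = 310 / 2 = 155.0 kN

155.0 kN


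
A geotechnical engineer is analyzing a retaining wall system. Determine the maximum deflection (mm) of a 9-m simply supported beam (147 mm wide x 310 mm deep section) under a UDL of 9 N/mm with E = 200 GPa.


I = 147 * 310^3 / 12 = 364939750.0 mm^4
L = 9000.0 mm, w = 9 N/mm, E = 200000.0 MPa
delta = 5 * w * L^4 / (384 * E * I)
= 5 * 9 * 9000.0^4 / (384 * 200000.0 * 364939750.0)
= 10.5342 mm

10.5342 mm


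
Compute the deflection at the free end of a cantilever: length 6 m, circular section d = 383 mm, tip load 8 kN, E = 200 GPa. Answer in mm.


I = pi * d^4 / 64 = pi * 383^4 / 64 = 1056245798.85 mm^4
L = 6000.0 mm, P = 8000.0 N, E = 200000.0 MPa
delta = P * L^3 / (3 * E * I)
= 8000.0 * 6000.0^3 / (3 * 200000.0 * 1056245798.85)
= 2.7266 mm

2.7266 mm


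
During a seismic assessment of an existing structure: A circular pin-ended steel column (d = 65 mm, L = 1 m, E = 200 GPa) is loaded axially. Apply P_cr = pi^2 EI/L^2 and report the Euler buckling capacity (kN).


I = pi * d^4 / 64 = 876240.51 mm^4
L = 1000.0 mm
P_cr = pi^2 * E * I / L^2
= 9.8696 * 200000.0 * 876240.51 / 1000.0^2
= 1729629.43 N = 1729.6294 kN

1729.6294 kN


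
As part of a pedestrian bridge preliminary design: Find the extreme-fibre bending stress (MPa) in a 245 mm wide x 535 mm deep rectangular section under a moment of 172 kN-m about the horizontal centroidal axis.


I = b * h^3 / 12 = 245 * 535^3 / 12 = 3126411822.92 mm^4
y = h / 2 = 535 / 2 = 267.5 mm
M = 172 kN-m = 172000000.0 N-mm
sigma = M * y / I = 172000000.0 * 267.5 / 3126411822.92
= 14.72 MPa

14.72 MPa


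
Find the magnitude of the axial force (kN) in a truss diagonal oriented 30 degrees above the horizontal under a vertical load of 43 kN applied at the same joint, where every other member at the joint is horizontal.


At the joint, only the diagonal has a vertical component, so vertical equilibrium gives:
F * sin(30) = 43
F = 43 / sin(30)
= 43 / 0.5
= 86.0 kN

86.0 kN


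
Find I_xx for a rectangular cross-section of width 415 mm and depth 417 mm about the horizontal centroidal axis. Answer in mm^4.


I = b * h^3 / 12
= 415 * 417^3 / 12
= 415 * 72511713 / 12
= 2507696741.25 mm^4

2507696741.25 mm^4


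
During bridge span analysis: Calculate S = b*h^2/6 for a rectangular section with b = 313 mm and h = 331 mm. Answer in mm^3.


S = b * h^2 / 6
= 313 * 331^2 / 6
= 313 * 109561 / 6
= 5715432.17 mm^3

5715432.17 mm^3


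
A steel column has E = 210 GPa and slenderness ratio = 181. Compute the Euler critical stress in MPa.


sigma_cr = pi^2 * E / lambda^2
= 9.8696 * 210000.0 / 181^2
= 9.8696 * 210000.0 / 32761
= 63.2648 MPa

63.2648 MPa


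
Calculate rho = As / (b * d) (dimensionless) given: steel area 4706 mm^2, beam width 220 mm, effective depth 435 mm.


rho = As / (b * d)
= 4706 / (220 * 435)
= 4706 / 95700
= 0.049175 (dimensionless)

0.049175 (dimensionless)


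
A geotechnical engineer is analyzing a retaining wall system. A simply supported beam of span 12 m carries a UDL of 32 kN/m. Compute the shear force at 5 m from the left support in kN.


R_A = w * L / 2 = 32 * 12 / 2 = 192.0 kN
V(x) = R_A - w * x = 192.0 - 32 * 5
= 32.0 kN

32.0 kN


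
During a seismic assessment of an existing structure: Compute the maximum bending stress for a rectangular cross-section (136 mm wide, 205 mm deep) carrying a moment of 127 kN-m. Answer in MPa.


I = b * h^3 / 12 = 136 * 205^3 / 12 = 97638083.33 mm^4
y = h / 2 = 205 / 2 = 102.5 mm
M = 127 kN-m = 127000000.0 N-mm
sigma = M * y / I = 127000000.0 * 102.5 / 97638083.33
= 133.32 MPa

133.32 MPa


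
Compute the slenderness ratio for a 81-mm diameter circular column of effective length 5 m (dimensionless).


Radius of gyration r = d / 4 = 81 / 4 = 20.25 mm
L_eff = 5000.0 mm
Slenderness ratio = L / r = 5000.0 / 20.25 = 246.91 (dimensionless)

246.91 (dimensionless)


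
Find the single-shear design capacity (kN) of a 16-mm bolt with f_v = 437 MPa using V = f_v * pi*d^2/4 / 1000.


A = pi * d^2 / 4 = pi * 16^2 / 4 = 201.0619 mm^2
V = f_v * A / 1000 = 437 * 201.0619 / 1000
= 87.8641 kN

87.8641 kN


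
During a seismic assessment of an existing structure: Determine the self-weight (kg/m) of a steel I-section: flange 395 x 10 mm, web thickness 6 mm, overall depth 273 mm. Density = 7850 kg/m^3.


A_flanges = 2 * 395 * 10 = 7900 mm^2
A_web = (273 - 2 * 10) * 6 = 1518 mm^2
A_total = 7900 + 1518 = 9418 mm^2 = 0.009418 m^2
Weight = rho * A = 7850 * 0.009418 = 73.9313 kg/m

73.9313 kg/m


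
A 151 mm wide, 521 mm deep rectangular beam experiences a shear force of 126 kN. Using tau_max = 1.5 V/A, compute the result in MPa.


A = b * h = 151 * 521 = 78671 mm^2
V = 126 kN = 126000.0 N
tau_max = 1.5 * V / A = 1.5 * 126000.0 / 78671
= 2.4024 MPa

2.4024 MPa


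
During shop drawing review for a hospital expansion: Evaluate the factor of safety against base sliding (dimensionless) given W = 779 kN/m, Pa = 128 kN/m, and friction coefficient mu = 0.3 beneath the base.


Resisting force = mu * W = 0.3 * 779 = 233.7 kN/m
FOS = Resisting / Driving = 233.7 / 128
= 1.8258 (dimensionless)

1.8258 (dimensionless)


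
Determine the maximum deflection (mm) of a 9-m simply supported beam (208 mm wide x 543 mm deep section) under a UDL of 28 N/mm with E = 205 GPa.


I = 208 * 543^3 / 12 = 2775118788.0 mm^4
L = 9000.0 mm, w = 28 N/mm, E = 205000.0 MPa
delta = 5 * w * L^4 / (384 * E * I)
= 5 * 28 * 9000.0^4 / (384 * 205000.0 * 2775118788.0)
= 4.2047 mm

4.2047 mm


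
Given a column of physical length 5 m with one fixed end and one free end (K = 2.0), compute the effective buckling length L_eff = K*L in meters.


L_eff = K * L
= 2.0 * 5
= 10.0 m

10.0 m


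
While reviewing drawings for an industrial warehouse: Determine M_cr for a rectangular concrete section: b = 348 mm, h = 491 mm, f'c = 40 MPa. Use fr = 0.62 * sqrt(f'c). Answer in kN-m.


fr = 0.62 * sqrt(40) = 0.62 * 6.3246 = 3.9212 MPa
I = 348 * 491^3 / 12 = 3432752359.0 mm^4
y_t = 245.5 mm
M_cr = fr * I / y_t = 3.9212 * 3432752359.0 / 245.5 N-mm
= 54.8293 kN-m

54.8293 kN-m


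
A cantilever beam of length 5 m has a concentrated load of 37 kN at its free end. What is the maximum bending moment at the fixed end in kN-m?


For a cantilever with a point load at the free end:
M_max = P * L = 37 * 5 = 185 kN-m

185 kN-m


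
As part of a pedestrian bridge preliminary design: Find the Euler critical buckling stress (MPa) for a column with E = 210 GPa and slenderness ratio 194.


sigma_cr = pi^2 * E / lambda^2
= 9.8696 * 210000.0 / 194^2
= 9.8696 * 210000.0 / 37636
= 55.0701 MPa

55.0701 MPa


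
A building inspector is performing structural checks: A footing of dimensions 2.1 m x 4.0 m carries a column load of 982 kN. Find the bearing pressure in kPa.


A = 2.1 * 4.0 = 8.4 m^2
q = P / A = 982 / 8.4
= 116.9048 kPa

116.9048 kPa


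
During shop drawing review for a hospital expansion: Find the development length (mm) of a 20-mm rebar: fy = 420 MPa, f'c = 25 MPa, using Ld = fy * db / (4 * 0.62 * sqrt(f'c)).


Ld = (fy * db) / (4 * 0.62 * sqrt(f'c))
= (420 * 20) / (4 * 0.62 * sqrt(25))
= 8400 / 12.4
= 677.42 mm

677.42 mm


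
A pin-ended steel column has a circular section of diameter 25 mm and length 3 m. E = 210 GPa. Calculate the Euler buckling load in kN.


I = pi * d^4 / 64 = 19174.76 mm^4
L = 3000.0 mm
P_cr = pi^2 * E * I / L^2
= 9.8696 * 210000.0 * 19174.76 / 3000.0^2
= 4415.77 N = 4.4158 kN

4.4158 kN


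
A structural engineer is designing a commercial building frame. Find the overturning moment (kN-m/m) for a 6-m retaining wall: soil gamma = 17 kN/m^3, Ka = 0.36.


Pa = 0.5 * Ka * gamma * H^2
= 0.5 * 0.36 * 17 * 6^2
= 110.16 kN/m
Arm = H / 3 = 6 / 3 = 2.0 m
Mo = Pa * arm = Pa * H / 3 = 110.16 * 6 / 3 = 220.32 kN-m/m

220.32 kN-m/m


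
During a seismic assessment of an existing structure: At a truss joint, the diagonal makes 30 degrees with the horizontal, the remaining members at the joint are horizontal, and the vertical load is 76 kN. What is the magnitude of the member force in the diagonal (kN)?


At the joint, only the diagonal has a vertical component, so vertical equilibrium gives:
F * sin(30) = 76
F = 76 / sin(30)
= 76 / 0.5
= 152.0 kN

152.0 kN


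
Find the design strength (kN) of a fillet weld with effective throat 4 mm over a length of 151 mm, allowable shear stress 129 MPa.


Strength = throat * length * allowable stress
= 4 * 151 * 129 N
= 77916 N
= 77.92 kN

77.92 kN


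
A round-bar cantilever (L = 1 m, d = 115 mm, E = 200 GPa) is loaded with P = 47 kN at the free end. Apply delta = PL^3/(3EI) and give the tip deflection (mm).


I = pi * d^4 / 64 = pi * 115^4 / 64 = 8585414.35 mm^4
L = 1000.0 mm, P = 47000.0 N, E = 200000.0 MPa
delta = P * L^3 / (3 * E * I)
= 47000.0 * 1000.0^3 / (3 * 200000.0 * 8585414.35)
= 9.124 mm

9.124 mm


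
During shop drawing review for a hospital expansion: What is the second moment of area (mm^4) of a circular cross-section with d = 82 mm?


r = d / 2 = 82 / 2 = 41.0 mm
I = pi * r^4 / 4 = pi * 41.0^4 / 4
= 2219347.5 mm^4

2219347.5 mm^4


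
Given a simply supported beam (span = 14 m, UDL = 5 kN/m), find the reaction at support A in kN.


Total load = w * L = 5 * 14 = 70 kN
By symmetry, each reaction R = total / 2 = 70 / 2 = 35.0 kN

35.0 kN


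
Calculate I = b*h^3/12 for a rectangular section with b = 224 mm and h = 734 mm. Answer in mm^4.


I = b * h^3 / 12
= 224 * 734^3 / 12
= 224 * 395446904 / 12
= 7381675541.33 mm^4

7381675541.33 mm^4


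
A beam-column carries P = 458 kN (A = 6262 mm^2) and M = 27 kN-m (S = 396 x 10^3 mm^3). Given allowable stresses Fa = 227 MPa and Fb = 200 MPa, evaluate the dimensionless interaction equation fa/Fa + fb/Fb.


f_a = P / A = 458000.0 / 6262 = 73.1396 MPa
f_b = M / S = 27000000.0 / 396000.0 = 68.1818 MPa
Ratio = f_a / Fa + f_b / Fb
= 73.1396 / 227 + 68.1818 / 200
= 0.6631 (dimensionless)

0.6631 (dimensionless)


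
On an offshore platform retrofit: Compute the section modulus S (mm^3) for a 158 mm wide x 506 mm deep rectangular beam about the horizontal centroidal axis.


S = b * h^2 / 6
= 158 * 506^2 / 6
= 158 * 256036 / 6
= 6742281.33 mm^3

6742281.33 mm^3


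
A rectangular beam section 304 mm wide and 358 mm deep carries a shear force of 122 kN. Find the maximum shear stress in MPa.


A = b * h = 304 * 358 = 108832 mm^2
V = 122 kN = 122000.0 N
tau_max = 1.5 * V / A = 1.5 * 122000.0 / 108832
= 1.6815 MPa

1.6815 MPa


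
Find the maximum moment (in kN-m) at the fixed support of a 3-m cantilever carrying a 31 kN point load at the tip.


For a cantilever with a point load at the free end:
M_max = P * L = 31 * 3 = 93 kN-m

93 kN-m


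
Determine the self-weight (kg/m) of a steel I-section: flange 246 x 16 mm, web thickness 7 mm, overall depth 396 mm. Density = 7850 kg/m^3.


A_flanges = 2 * 246 * 16 = 7872 mm^2
A_web = (396 - 2 * 16) * 7 = 2548 mm^2
A_total = 7872 + 2548 = 10420 mm^2 = 0.010420 m^2
Weight = rho * A = 7850 * 0.010420 = 81.797 kg/m

81.797 kg/m


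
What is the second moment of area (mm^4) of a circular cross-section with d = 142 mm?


r = d / 2 = 142 / 2 = 71.0 mm
I = pi * r^4 / 4 = pi * 71.0^4 / 4
= 19958287.59 mm^4

19958287.59 mm^4


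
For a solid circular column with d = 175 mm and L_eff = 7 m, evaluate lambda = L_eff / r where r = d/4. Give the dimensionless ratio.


Radius of gyration r = d / 4 = 175 / 4 = 43.75 mm
L_eff = 7000.0 mm
Slenderness ratio = L / r = 7000.0 / 43.75 = 160.0 (dimensionless)

160.0 (dimensionless)


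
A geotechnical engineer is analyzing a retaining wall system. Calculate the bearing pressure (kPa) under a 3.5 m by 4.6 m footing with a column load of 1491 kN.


A = 3.5 * 4.6 = 16.1 m^2
q = P / A = 1491 / 16.1
= 92.6087 kPa

92.6087 kPa


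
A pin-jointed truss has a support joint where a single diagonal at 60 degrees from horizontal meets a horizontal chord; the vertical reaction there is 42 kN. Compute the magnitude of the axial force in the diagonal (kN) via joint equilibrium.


At the joint, only the diagonal has a vertical component, so vertical equilibrium gives:
F * sin(60) = 42
F = 42 / sin(60)
= 42 / 0.866025
= 48.5 kN

48.5 kN


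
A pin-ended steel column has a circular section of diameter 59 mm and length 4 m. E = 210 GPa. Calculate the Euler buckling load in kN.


I = pi * d^4 / 64 = 594809.57 mm^4
L = 4000.0 mm
P_cr = pi^2 * E * I / L^2
= 9.8696 * 210000.0 * 594809.57 / 4000.0^2
= 77050.77 N = 77.0508 kN

77.0508 kN


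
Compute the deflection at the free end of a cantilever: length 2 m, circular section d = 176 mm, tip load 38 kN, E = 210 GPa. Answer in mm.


I = pi * d^4 / 64 = pi * 176^4 / 64 = 47099963.43 mm^4
L = 2000.0 mm, P = 38000.0 N, E = 210000.0 MPa
delta = P * L^3 / (3 * E * I)
= 38000.0 * 2000.0^3 / (3 * 210000.0 * 47099963.43)
= 10.245 mm

10.245 mm


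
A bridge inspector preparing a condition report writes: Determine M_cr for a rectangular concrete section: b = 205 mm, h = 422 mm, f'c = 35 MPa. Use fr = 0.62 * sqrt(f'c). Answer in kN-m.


fr = 0.62 * sqrt(35) = 0.62 * 5.9161 = 3.668 MPa
I = 205 * 422^3 / 12 = 1283837236.67 mm^4
y_t = 211.0 mm
M_cr = fr * I / y_t = 3.668 * 1283837236.67 / 211.0 N-mm
= 22.3179 kN-m

22.3179 kN-m


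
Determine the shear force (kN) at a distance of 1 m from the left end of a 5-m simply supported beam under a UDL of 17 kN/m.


R_A = w * L / 2 = 17 * 5 / 2 = 42.5 kN
V(x) = R_A - w * x = 42.5 - 17 * 1
= 25.5 kN

25.5 kN


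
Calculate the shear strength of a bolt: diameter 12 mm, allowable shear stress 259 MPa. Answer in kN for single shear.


A = pi * d^2 / 4 = pi * 12^2 / 4 = 113.0973 mm^2
V = f_v * A / 1000 = 259 * 113.0973 / 1000
= 29.2922 kN

29.2922 kN


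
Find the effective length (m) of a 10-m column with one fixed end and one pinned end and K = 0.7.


L_eff = K * L
= 0.7 * 10
= 7.0 m

7.0 m


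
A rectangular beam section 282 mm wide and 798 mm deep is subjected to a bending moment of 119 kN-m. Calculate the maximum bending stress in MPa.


I = b * h^3 / 12 = 282 * 798^3 / 12 = 11941985412.0 mm^4
y = h / 2 = 798 / 2 = 399.0 mm
M = 119 kN-m = 119000000.0 N-mm
sigma = M * y / I = 119000000.0 * 399.0 / 11941985412.0
= 3.98 MPa

3.98 MPa


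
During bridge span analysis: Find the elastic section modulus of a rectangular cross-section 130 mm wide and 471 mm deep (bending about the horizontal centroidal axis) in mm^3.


S = b * h^2 / 6
= 130 * 471^2 / 6
= 130 * 221841 / 6
= 4806555.0 mm^3

4806555.0 mm^3


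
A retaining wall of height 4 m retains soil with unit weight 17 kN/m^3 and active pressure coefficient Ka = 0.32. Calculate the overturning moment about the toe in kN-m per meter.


Pa = 0.5 * Ka * gamma * H^2
= 0.5 * 0.32 * 17 * 4^2
= 43.52 kN/m
Arm = H / 3 = 4 / 3 = 1.3333 m
Mo = Pa * arm = Pa * H / 3 = 43.52 * 4 / 3 = 58.0267 kN-m/m

58.0267 kN-m/m


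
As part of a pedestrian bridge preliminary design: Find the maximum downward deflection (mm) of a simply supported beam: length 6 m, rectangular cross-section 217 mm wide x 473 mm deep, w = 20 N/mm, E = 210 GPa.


I = 217 * 473^3 / 12 = 1913647357.42 mm^4
L = 6000.0 mm, w = 20 N/mm, E = 210000.0 MPa
delta = 5 * w * L^4 / (384 * E * I)
= 5 * 20 * 6000.0^4 / (384 * 210000.0 * 1913647357.42)
= 0.8398 mm

0.8398 mm


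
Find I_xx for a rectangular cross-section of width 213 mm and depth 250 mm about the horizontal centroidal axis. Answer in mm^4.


I = b * h^3 / 12
= 213 * 250^3 / 12
= 213 * 15625000 / 12
= 277343750.0 mm^4

277343750.0 mm^4


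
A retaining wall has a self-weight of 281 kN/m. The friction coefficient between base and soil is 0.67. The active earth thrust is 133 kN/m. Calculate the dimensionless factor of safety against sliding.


Resisting force = mu * W = 0.67 * 281 = 188.27 kN/m
FOS = Resisting / Driving = 188.27 / 133
= 1.4156 (dimensionless)

1.4156 (dimensionless)


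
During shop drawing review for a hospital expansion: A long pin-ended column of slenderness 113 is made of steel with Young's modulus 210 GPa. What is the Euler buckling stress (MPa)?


sigma_cr = pi^2 * E / lambda^2
= 9.8696 * 210000.0 / 113^2
= 9.8696 * 210000.0 / 12769
= 162.3163 MPa

162.3163 MPa


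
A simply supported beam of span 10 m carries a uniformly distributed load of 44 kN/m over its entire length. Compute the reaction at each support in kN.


Total load = w * L = 44 * 10 = 440 kN
By symmetry, each reaction R = total / 2 = 440 / 2 = 220.0 kN

220.0 kN


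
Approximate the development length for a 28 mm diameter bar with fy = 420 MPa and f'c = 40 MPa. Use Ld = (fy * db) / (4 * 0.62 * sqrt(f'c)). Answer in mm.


Ld = (fy * db) / (4 * 0.62 * sqrt(f'c))
= (420 * 28) / (4 * 0.62 * sqrt(40))
= 11760 / 15.6849
= 749.77 mm

749.77 mm


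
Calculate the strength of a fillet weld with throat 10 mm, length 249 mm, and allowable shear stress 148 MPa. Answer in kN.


Strength = throat * length * allowable stress
= 10 * 249 * 148 N
= 368520 N
= 368.52 kN

368.52 kN


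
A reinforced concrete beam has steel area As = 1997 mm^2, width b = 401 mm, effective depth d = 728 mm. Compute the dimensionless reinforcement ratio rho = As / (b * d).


rho = As / (b * d)
= 1997 / (401 * 728)
= 1997 / 291928
= 0.006841 (dimensionless)

0.006841 (dimensionless)


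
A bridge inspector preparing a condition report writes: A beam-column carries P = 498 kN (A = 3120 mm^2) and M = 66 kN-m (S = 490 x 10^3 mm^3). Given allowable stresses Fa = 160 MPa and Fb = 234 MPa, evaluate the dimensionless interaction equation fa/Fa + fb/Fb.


f_a = P / A = 498000.0 / 3120 = 159.6154 MPa
f_b = M / S = 66000000.0 / 490000.0 = 134.6939 MPa
Ratio = f_a / Fa + f_b / Fb
= 159.6154 / 160 + 134.6939 / 234
= 1.5732 (dimensionless)

1.5732 (dimensionless)


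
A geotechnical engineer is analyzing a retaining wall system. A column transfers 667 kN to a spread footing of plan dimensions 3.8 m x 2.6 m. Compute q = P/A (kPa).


A = 3.8 * 2.6 = 9.88 m^2
q = P / A = 667 / 9.88
= 67.5101 kPa

67.5101 kPa


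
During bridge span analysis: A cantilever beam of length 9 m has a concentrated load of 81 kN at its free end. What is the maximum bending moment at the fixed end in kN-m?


For a cantilever with a point load at the free end:
M_max = P * L = 81 * 9 = 729 kN-m

729 kN-m


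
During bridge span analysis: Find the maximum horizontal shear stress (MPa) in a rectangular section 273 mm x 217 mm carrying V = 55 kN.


A = b * h = 273 * 217 = 59241 mm^2
V = 55 kN = 55000.0 N
tau_max = 1.5 * V / A = 1.5 * 55000.0 / 59241
= 1.3926 MPa

1.3926 MPa


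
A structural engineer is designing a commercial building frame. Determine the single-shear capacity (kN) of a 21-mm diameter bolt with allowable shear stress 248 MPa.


A = pi * d^2 / 4 = pi * 21^2 / 4 = 346.3606 mm^2
V = f_v * A / 1000 = 248 * 346.3606 / 1000
= 85.8974 kN

85.8974 kN


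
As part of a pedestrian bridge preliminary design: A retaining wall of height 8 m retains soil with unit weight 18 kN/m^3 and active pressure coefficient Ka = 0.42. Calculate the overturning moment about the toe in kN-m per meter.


Pa = 0.5 * Ka * gamma * H^2
= 0.5 * 0.42 * 18 * 8^2
= 241.92 kN/m
Arm = H / 3 = 8 / 3 = 2.6667 m
Mo = Pa * arm = Pa * H / 3 = 241.92 * 8 / 3 = 645.12 kN-m/m

645.12 kN-m/m
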